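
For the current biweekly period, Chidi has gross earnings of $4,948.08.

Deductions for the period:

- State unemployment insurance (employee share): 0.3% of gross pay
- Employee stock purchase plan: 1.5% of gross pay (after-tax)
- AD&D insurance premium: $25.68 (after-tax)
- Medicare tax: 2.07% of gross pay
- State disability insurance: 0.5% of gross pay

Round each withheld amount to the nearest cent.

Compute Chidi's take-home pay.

Medicare tax: $4,948.08 × 0.0207 = $102.43
State unemployment insurance (employee share): $4,948.08 × 0.003 = $14.84
State disability insurance: $4,948.08 × 0.005 = $24.74
Employee stock purchase plan: $4,948.08 × 0.015 = $74.22
AD&D insurance premium: $25.68
Total deductions = $102.43 + $14.84 + $24.74 + $74.22 + $25.68 = $241.91
Net pay = $4,948.08 − $241.91 = $4,706.17

$4,706.17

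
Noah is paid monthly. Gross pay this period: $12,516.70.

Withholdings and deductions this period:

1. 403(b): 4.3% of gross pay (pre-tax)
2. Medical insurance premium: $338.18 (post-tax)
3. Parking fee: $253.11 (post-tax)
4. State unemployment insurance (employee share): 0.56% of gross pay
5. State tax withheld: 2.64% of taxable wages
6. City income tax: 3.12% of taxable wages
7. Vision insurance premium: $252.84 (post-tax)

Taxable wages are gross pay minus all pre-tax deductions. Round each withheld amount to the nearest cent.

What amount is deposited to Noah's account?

$10,374.30

403(b): $12,516.70 × 0.043 = $538.22
Taxable wages = $12,516.70 − $538.22 = $11,978.48
City income tax: $11,978.48 × 0.0312 = $373.73
State tax withheld: $11,978.48 × 0.0264 = $316.23
State unemployment insurance (employee share): $12,516.70 × 0.0056 = $70.09
Parking fee: $253.11
Vision insurance premium: $252.84
Medical insurance premium: $338.18
Total deductions = $538.22 + $373.73 + $316.23 + $70.09 + $253.11 + $252.84 + $338.18 = $2,142.40
Net pay = $12,516.70 − $2,142.40 = $10,374.30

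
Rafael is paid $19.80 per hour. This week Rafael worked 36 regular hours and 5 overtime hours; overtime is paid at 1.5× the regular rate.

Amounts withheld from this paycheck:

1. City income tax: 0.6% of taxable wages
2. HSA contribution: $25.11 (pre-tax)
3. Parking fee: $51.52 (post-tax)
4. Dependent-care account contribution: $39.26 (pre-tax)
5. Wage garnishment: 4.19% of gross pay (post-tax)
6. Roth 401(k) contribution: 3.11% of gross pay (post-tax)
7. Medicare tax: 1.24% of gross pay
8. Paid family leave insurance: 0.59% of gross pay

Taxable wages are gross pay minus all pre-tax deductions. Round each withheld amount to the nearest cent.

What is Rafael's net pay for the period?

$661.99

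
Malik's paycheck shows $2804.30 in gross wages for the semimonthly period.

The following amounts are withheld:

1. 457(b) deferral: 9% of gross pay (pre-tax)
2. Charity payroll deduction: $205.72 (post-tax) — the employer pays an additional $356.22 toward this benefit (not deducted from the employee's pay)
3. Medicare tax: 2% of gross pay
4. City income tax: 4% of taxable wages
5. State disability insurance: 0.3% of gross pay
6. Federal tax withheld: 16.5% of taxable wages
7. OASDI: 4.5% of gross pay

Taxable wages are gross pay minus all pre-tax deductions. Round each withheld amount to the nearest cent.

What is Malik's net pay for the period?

$1632.35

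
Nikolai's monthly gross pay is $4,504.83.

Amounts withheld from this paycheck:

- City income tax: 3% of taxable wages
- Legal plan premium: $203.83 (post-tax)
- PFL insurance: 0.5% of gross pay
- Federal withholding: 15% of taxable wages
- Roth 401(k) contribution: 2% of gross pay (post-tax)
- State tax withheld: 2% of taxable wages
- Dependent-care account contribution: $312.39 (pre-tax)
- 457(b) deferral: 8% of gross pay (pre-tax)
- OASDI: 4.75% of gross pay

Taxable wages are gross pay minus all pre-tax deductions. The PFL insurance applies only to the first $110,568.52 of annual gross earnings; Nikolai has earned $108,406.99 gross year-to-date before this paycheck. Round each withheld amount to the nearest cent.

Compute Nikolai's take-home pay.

Dependent-care account contribution: $312.39
457(b) deferral: $4,504.83 × 0.08 = $360.39
Pre-tax total = $312.39 + $360.39 = $672.78
Taxable wages = $4,504.83 − $672.78 = $3,832.05
City income tax: $3,832.05 × 0.03 = $114.96
State tax withheld: $3,832.05 × 0.02 = $76.64
Federal withholding: $3,832.05 × 0.15 = $574.81
PFL insurance: only $110,568.52 − $108,406.99 = $2,161.53 of this check is subject → $2,161.53 × 0.005 = $10.81
OASDI: $4,504.83 × 0.0475 = $213.98
Roth 401(k) contribution: $4,504.83 × 0.02 = $90.10
Legal plan premium: $203.83
Total deductions = $312.39 + $360.39 + $114.96 + $76.64 + $574.81 + $10.81 + $213.98 + $90.10 + $203.83 = $1,957.91
Net pay = $4,504.83 − $1,957.91 = $2,546.92

$2,546.92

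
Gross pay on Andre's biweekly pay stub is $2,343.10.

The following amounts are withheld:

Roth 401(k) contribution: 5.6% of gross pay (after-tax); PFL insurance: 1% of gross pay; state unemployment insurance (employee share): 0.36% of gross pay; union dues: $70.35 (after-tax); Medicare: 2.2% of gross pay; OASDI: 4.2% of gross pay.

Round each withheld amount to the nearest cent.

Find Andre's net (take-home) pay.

$1,959.71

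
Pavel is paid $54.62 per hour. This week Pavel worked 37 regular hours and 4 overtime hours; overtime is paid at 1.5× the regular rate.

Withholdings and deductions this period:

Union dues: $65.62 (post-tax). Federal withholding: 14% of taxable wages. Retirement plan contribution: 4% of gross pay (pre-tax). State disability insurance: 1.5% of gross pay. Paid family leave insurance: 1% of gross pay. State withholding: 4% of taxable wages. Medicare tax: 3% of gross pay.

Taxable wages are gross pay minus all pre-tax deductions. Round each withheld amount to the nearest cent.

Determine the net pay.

$1,654.06

Regular pay: 37 × $54.62 = $2,020.94
Overtime pay: 4 × $54.62 × 1.5 = $327.72
Gross pay = $2,020.94 + $327.72 = $2,348.66
Retirement plan contribution: $2,348.66 × 0.04 = $93.95
Taxable wages = $2,348.66 − $93.95 = $2,254.71
Federal withholding: $2,254.71 × 0.14 = $315.66
State withholding: $2,254.71 × 0.04 = $90.19
Paid family leave insurance: $2,348.66 × 0.01 = $23.49
Medicare tax: $2,348.66 × 0.03 = $70.46
State disability insurance: $2,348.66 × 0.015 = $35.23
Union dues: $65.62
Total deductions = $93.95 + $315.66 + $90.19 + $23.49 + $70.46 + $35.23 + $65.62 = $694.60
Net pay = $2,348.66 − $694.60 = $1,654.06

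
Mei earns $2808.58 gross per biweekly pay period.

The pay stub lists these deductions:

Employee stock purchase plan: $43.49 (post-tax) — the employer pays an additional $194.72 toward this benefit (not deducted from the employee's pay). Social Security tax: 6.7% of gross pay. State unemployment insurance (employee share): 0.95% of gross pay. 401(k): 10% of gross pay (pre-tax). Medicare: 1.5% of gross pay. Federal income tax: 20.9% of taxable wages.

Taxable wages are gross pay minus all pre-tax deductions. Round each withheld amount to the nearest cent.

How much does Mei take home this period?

401(k): $2808.58 × 0.1 = $280.86
Taxable wages = $2808.58 − $280.86 = $2527.72
Federal income tax: $2527.72 × 0.209 = $528.29
State unemployment insurance (employee share): $2808.58 × 0.0095 = $26.68
Medicare: $2808.58 × 0.015 = $42.13
Social Security tax: $2808.58 × 0.067 = $188.17
Employee stock purchase plan: $43.49
(Employer's $194.72 toward employee stock purchase plan is not withheld from the employee.)
Total deductions = $280.86 + $528.29 + $26.68 + $42.13 + $188.17 + $43.49 = $1109.62
Net pay = $2808.58 − $1109.62 = $1698.96

$1698.96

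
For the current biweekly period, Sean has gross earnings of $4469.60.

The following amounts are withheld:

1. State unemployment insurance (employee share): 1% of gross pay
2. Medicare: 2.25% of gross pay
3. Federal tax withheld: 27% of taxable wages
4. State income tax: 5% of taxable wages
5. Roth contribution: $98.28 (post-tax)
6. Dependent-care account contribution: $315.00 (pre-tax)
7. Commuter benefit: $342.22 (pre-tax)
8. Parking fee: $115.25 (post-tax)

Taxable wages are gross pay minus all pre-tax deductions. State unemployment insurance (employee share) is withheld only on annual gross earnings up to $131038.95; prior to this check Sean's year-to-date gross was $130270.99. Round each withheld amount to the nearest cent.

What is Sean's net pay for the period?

$2270.64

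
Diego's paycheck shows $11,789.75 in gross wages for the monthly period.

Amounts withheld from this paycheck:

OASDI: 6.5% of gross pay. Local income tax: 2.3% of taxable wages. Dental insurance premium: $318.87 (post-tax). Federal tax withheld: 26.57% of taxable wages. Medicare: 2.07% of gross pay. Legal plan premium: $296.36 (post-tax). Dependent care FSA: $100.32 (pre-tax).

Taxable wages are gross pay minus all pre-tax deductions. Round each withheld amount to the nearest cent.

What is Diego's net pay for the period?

Dependent care FSA: $100.32
Taxable wages = $11,789.75 − $100.32 = $11,689.43
Federal tax withheld: $11,689.43 × 0.2657 = $3,105.88
Local income tax: $11,689.43 × 0.023 = $268.86
Medicare: $11,789.75 × 0.0207 = $244.05
OASDI: $11,789.75 × 0.065 = $766.33
Legal plan premium: $296.36
Dental insurance premium: $318.87
Total deductions = $100.32 + $3,105.88 + $268.86 + $244.05 + $766.33 + $296.36 + $318.87 = $5,100.67
Net pay = $11,789.75 − $5,100.67 = $6,689.08

$6,689.08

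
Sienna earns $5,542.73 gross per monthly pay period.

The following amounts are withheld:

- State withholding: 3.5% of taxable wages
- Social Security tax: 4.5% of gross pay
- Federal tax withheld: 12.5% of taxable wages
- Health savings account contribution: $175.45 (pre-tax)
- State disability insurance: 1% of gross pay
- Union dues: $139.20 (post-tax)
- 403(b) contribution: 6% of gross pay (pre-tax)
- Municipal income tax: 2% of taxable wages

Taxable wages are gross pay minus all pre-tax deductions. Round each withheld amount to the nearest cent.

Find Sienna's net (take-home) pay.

$3,684.42

403(b) contribution: $5,542.73 × 0.06 = $332.56
Health savings account contribution: $175.45
Pre-tax total = $332.56 + $175.45 = $508.01
Taxable wages = $5,542.73 − $508.01 = $5,034.72
State withholding: $5,034.72 × 0.035 = $176.22
Municipal income tax: $5,034.72 × 0.02 = $100.69
Federal tax withheld: $5,034.72 × 0.125 = $629.34
Social Security tax: $5,542.73 × 0.045 = $249.42
State disability insurance: $5,542.73 × 0.01 = $55.43
Union dues: $139.20
Total deductions = $332.56 + $175.45 + $176.22 + $100.69 + $629.34 + $249.42 + $55.43 + $139.20 = $1,858.31
Net pay = $5,542.73 − $1,858.31 = $3,684.42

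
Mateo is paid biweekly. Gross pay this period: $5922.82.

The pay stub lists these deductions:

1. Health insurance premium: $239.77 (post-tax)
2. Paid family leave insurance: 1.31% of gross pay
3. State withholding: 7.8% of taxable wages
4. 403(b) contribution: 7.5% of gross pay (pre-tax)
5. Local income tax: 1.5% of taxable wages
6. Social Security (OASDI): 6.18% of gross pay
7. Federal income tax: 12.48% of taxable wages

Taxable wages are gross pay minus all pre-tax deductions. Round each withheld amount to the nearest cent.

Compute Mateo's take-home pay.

$3601.98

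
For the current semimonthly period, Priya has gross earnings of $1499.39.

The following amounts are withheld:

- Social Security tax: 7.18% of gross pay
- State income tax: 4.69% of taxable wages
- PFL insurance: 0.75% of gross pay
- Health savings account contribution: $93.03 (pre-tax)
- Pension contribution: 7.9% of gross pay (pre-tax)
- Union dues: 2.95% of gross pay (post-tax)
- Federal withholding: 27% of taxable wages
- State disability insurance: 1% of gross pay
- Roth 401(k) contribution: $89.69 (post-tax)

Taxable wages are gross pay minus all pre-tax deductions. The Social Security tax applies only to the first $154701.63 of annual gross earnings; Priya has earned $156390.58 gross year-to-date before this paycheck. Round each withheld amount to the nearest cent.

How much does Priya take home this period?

Health savings account contribution: $93.03
Pension contribution: $1499.39 × 0.079 = $118.45
Pre-tax total = $93.03 + $118.45 = $211.48
Taxable wages = $1499.39 − $211.48 = $1287.91
State income tax: $1287.91 × 0.0469 = $60.40
Federal withholding: $1287.91 × 0.27 = $347.74
PFL insurance: $1499.39 × 0.0075 = $11.25
State disability insurance: $1499.39 × 0.01 = $14.99
Social Security tax: annual cap $154701.63 already reached (YTD $156390.58), so $0.00
Roth 401(k) contribution: $89.69
Union dues: $1499.39 × 0.0295 = $44.23
Total deductions = $93.03 + $118.45 + $60.40 + $347.74 + $11.25 + $14.99 + $0.00 + $89.69 + $44.23 = $779.78
Net pay = $1499.39 − $779.78 = $719.61

$719.61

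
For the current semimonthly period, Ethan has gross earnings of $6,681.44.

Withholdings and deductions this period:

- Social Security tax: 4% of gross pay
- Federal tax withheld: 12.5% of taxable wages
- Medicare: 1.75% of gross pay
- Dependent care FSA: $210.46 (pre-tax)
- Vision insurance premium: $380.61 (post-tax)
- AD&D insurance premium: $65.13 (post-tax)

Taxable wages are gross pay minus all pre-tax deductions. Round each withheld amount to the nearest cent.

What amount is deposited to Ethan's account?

$4,832.18

Dependent care FSA: $210.46
Taxable wages = $6,681.44 − $210.46 = $6,470.98
Federal tax withheld: $6,470.98 × 0.125 = $808.87
Medicare: $6,681.44 × 0.0175 = $116.93
Social Security tax: $6,681.44 × 0.04 = $267.26
Vision insurance premium: $380.61
AD&D insurance premium: $65.13
Total deductions = $210.46 + $808.87 + $116.93 + $267.26 + $380.61 + $65.13 = $1,849.26
Net pay = $6,681.44 − $1,849.26 = $4,832.18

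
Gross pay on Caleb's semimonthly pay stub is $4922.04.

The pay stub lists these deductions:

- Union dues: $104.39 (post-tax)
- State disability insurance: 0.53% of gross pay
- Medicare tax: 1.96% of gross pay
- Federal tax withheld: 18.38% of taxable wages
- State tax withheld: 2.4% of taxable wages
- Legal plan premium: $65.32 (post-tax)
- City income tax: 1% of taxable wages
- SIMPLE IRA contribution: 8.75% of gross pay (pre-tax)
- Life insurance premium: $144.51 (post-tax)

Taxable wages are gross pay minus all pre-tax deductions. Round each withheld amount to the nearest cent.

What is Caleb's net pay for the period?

$3076.37

SIMPLE IRA contribution: $4922.04 × 0.0875 = $430.68
Taxable wages = $4922.04 − $430.68 = $4491.36
State tax withheld: $4491.36 × 0.024 = $107.79
Federal tax withheld: $4491.36 × 0.1838 = $825.51
City income tax: $4491.36 × 0.01 = $44.91
State disability insurance: $4922.04 × 0.0053 = $26.09
Medicare tax: $4922.04 × 0.0196 = $96.47
Union dues: $104.39
Life insurance premium: $144.51
Legal plan premium: $65.32
Total deductions = $430.68 + $107.79 + $825.51 + $44.91 + $26.09 + $96.47 + $104.39 + $144.51 + $65.32 = $1845.67
Net pay = $4922.04 − $1845.67 = $3076.37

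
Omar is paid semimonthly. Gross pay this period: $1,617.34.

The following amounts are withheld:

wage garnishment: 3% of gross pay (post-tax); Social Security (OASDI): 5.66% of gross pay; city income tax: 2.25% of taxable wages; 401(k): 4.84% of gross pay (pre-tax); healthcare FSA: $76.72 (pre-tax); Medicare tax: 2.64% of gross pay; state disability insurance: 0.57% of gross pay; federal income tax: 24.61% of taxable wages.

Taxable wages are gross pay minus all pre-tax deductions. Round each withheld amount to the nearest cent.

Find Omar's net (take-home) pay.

$877.58

Healthcare FSA: $76.72
401(k): $1,617.34 × 0.0484 = $78.28
Pre-tax total = $76.72 + $78.28 = $155.00
Taxable wages = $1,617.34 − $155.00 = $1,462.34
Federal income tax: $1,462.34 × 0.2461 = $359.88
City income tax: $1,462.34 × 0.0225 = $32.90
Medicare tax: $1,617.34 × 0.0264 = $42.70
Social Security (OASDI): $1,617.34 × 0.0566 = $91.54
State disability insurance: $1,617.34 × 0.0057 = $9.22
Wage garnishment: $1,617.34 × 0.03 = $48.52
Total deductions = $76.72 + $78.28 + $359.88 + $32.90 + $42.70 + $91.54 + $9.22 + $48.52 = $739.76
Net pay = $1,617.34 − $739.76 = $877.58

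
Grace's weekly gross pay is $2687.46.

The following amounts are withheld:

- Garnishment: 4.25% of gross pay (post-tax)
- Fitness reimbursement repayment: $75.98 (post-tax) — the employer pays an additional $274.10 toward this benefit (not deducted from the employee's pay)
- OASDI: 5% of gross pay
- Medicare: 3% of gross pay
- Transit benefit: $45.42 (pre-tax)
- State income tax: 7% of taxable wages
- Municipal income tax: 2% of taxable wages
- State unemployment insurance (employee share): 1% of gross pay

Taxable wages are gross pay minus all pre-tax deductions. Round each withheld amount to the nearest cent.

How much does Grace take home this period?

Transit benefit: $45.42
Taxable wages = $2687.46 − $45.42 = $2642.04
Municipal income tax: $2642.04 × 0.02 = $52.84
State income tax: $2642.04 × 0.07 = $184.94
State unemployment insurance (employee share): $2687.46 × 0.01 = $26.87
Medicare: $2687.46 × 0.03 = $80.62
OASDI: $2687.46 × 0.05 = $134.37
Garnishment: $2687.46 × 0.0425 = $114.22
Fitness reimbursement repayment: $75.98
(Employer's $274.10 toward fitness reimbursement repayment is not withheld from the employee.)
Total deductions = $45.42 + $52.84 + $184.94 + $26.87 + $80.62 + $134.37 + $114.22 + $75.98 = $715.26
Net pay = $2687.46 − $715.26 = $1972.20

$1972.20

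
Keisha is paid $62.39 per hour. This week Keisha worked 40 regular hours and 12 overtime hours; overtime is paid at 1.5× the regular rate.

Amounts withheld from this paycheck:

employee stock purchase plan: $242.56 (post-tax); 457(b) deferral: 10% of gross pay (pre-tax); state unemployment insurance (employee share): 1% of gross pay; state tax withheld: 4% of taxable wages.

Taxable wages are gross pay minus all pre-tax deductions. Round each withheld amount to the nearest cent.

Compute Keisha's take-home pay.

$2847.74

Regular pay: 40 × $62.39 = $2495.60
Overtime pay: 12 × $62.39 × 1.5 = $1123.02
Gross pay = $2495.60 + $1123.02 = $3618.62
457(b) deferral: $3618.62 × 0.1 = $361.86
Taxable wages = $3618.62 − $361.86 = $3256.76
State tax withheld: $3256.76 × 0.04 = $130.27
State unemployment insurance (employee share): $3618.62 × 0.01 = $36.19
Employee stock purchase plan: $242.56
Total deductions = $361.86 + $130.27 + $36.19 + $242.56 = $770.88
Net pay = $3618.62 − $770.88 = $2847.74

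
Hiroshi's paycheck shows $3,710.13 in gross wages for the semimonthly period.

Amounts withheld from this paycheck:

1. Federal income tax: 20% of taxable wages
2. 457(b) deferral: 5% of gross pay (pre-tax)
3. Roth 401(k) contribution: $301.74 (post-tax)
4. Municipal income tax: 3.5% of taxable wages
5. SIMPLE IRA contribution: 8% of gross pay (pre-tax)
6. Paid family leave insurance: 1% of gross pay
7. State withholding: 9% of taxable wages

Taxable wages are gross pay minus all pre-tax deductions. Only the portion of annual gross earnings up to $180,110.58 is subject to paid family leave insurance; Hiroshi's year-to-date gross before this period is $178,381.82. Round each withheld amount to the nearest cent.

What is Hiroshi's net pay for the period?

$1,859.75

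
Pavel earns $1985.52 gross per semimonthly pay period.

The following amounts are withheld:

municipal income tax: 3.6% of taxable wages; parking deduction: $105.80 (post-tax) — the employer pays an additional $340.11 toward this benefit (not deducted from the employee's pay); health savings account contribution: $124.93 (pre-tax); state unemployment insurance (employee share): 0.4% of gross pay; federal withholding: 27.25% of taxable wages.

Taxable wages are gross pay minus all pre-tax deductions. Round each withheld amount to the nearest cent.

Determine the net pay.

Health savings account contribution: $124.93
Taxable wages = $1985.52 − $124.93 = $1860.59
Federal withholding: $1860.59 × 0.2725 = $507.01
Municipal income tax: $1860.59 × 0.036 = $66.98
State unemployment insurance (employee share): $1985.52 × 0.004 = $7.94
Parking deduction: $105.80
(Employer's $340.11 toward parking deduction is not withheld from the employee.)
Total deductions = $124.93 + $507.01 + $66.98 + $7.94 + $105.80 = $812.66
Net pay = $1985.52 − $812.66 = $1172.86

$1172.86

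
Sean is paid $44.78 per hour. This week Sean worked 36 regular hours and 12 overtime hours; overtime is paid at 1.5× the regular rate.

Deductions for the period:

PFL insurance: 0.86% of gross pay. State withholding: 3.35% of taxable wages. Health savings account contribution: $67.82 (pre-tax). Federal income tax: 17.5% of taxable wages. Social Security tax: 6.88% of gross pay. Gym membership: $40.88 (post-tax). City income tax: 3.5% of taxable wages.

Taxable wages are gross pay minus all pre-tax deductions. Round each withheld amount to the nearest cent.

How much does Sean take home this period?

$1,549.95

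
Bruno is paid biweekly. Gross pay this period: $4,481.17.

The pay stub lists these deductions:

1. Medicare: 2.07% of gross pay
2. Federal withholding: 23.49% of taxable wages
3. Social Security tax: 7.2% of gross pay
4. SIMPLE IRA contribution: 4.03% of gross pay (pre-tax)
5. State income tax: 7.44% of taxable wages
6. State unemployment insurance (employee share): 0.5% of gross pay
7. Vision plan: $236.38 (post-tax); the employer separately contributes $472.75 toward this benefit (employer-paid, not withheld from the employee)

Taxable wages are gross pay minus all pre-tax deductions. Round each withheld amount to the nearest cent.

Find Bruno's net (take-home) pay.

SIMPLE IRA contribution: $4,481.17 × 0.0403 = $180.59
Taxable wages = $4,481.17 − $180.59 = $4,300.58
Federal withholding: $4,300.58 × 0.2349 = $1,010.21
State income tax: $4,300.58 × 0.0744 = $319.96
Medicare: $4,481.17 × 0.0207 = $92.76
State unemployment insurance (employee share): $4,481.17 × 0.005 = $22.41
Social Security tax: $4,481.17 × 0.072 = $322.64
Vision plan: $236.38
(Employer's $472.75 toward vision plan is not withheld from the employee.)
Total deductions = $180.59 + $1,010.21 + $319.96 + $92.76 + $22.41 + $322.64 + $236.38 = $2,184.95
Net pay = $4,481.17 − $2,184.95 = $2,296.22

$2,296.22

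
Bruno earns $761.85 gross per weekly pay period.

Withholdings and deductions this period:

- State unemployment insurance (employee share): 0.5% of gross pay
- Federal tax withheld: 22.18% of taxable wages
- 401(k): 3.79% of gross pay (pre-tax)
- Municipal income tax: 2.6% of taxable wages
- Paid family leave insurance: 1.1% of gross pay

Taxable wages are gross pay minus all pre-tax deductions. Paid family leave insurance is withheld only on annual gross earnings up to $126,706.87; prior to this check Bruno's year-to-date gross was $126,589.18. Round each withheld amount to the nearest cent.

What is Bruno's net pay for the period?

401(k): $761.85 × 0.0379 = $28.87
Taxable wages = $761.85 − $28.87 = $732.98
Municipal income tax: $732.98 × 0.026 = $19.06
Federal tax withheld: $732.98 × 0.2218 = $162.57
Paid family leave insurance: only $126,706.87 − $126,589.18 = $117.69 of this check is subject → $117.69 × 0.011 = $1.29
State unemployment insurance (employee share): $761.85 × 0.005 = $3.81
Total deductions = $28.87 + $19.06 + $162.57 + $1.29 + $3.81 = $215.60
Net pay = $761.85 − $215.60 = $546.25

$546.25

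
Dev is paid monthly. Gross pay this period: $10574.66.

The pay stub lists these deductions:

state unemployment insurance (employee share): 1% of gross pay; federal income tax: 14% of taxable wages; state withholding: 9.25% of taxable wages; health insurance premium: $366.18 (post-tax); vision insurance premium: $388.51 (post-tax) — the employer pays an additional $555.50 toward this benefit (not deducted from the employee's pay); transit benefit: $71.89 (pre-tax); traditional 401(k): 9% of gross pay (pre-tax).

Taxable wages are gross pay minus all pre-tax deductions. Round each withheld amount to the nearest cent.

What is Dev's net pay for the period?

$6469.99

Traditional 401(k): $10574.66 × 0.09 = $951.72
Transit benefit: $71.89
Pre-tax total = $951.72 + $71.89 = $1023.61
Taxable wages = $10574.66 − $1023.61 = $9551.05
Federal income tax: $9551.05 × 0.14 = $1337.15
State withholding: $9551.05 × 0.0925 = $883.47
State unemployment insurance (employee share): $10574.66 × 0.01 = $105.75
Health insurance premium: $366.18
Vision insurance premium: $388.51
(Employer's $555.50 toward vision insurance premium is not withheld from the employee.)
Total deductions = $951.72 + $71.89 + $1337.15 + $883.47 + $105.75 + $366.18 + $388.51 = $4104.67
Net pay = $10574.66 − $4104.67 = $6469.99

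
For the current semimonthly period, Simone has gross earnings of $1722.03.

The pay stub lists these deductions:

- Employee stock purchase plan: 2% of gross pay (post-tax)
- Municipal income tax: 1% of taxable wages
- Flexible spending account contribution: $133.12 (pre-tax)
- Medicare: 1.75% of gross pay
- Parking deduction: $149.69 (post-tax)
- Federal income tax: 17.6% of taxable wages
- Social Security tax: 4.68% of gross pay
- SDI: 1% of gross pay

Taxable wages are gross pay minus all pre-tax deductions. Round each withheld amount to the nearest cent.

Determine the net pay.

$981.29

Flexible spending account contribution: $133.12
Taxable wages = $1722.03 − $133.12 = $1588.91
Municipal income tax: $1588.91 × 0.01 = $15.89
Federal income tax: $1588.91 × 0.176 = $279.65
SDI: $1722.03 × 0.01 = $17.22
Medicare: $1722.03 × 0.0175 = $30.14
Social Security tax: $1722.03 × 0.0468 = $80.59
Parking deduction: $149.69
Employee stock purchase plan: $1722.03 × 0.02 = $34.44
Total deductions = $133.12 + $15.89 + $279.65 + $17.22 + $30.14 + $80.59 + $149.69 + $34.44 = $740.74
Net pay = $1722.03 − $740.74 = $981.29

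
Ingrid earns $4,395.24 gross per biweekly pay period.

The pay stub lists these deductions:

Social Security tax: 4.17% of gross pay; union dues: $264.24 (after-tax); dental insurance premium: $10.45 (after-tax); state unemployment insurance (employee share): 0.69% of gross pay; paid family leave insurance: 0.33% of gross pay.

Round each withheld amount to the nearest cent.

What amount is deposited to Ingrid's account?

$3,892.44

Paid family leave insurance: $4,395.24 × 0.0033 = $14.50
Social Security tax: $4,395.24 × 0.0417 = $183.28
State unemployment insurance (employee share): $4,395.24 × 0.0069 = $30.33
Union dues: $264.24
Dental insurance premium: $10.45
Total deductions = $14.50 + $183.28 + $30.33 + $264.24 + $10.45 = $502.80
Net pay = $4,395.24 − $502.80 = $3,892.44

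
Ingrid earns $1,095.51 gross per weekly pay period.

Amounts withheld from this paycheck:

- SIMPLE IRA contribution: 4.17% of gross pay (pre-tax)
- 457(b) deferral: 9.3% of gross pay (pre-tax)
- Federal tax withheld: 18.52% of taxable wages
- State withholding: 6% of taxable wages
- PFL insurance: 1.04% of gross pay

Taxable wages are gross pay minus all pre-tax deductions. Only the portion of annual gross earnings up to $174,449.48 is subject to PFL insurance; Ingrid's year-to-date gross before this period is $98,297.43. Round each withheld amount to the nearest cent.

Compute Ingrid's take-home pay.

457(b) deferral: $1,095.51 × 0.093 = $101.88
SIMPLE IRA contribution: $1,095.51 × 0.0417 = $45.68
Pre-tax total = $101.88 + $45.68 = $147.56
Taxable wages = $1,095.51 − $147.56 = $947.95
Federal tax withheld: $947.95 × 0.1852 = $175.56
State withholding: $947.95 × 0.06 = $56.88
PFL insurance: cap not yet reached, full $1,095.51 is subject → $1,095.51 × 0.0104 = $11.39
Total deductions = $101.88 + $45.68 + $175.56 + $56.88 + $11.39 = $391.39
Net pay = $1,095.51 − $391.39 = $704.12

$704.12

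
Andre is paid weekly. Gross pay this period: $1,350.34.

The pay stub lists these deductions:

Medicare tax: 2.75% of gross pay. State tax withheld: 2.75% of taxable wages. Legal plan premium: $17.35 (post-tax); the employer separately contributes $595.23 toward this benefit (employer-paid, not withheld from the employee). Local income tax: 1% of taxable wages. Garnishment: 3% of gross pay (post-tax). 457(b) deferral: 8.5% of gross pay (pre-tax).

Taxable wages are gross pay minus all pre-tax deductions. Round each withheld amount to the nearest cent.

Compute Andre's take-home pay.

457(b) deferral: $1,350.34 × 0.085 = $114.78
Taxable wages = $1,350.34 − $114.78 = $1,235.56
State tax withheld: $1,235.56 × 0.0275 = $33.98
Local income tax: $1,235.56 × 0.01 = $12.36
Medicare tax: $1,350.34 × 0.0275 = $37.13
Garnishment: $1,350.34 × 0.03 = $40.51
Legal plan premium: $17.35
(Employer's $595.23 toward legal plan premium is not withheld from the employee.)
Total deductions = $114.78 + $33.98 + $12.36 + $37.13 + $40.51 + $17.35 = $256.11
Net pay = $1,350.34 − $256.11 = $1,094.23

$1,094.23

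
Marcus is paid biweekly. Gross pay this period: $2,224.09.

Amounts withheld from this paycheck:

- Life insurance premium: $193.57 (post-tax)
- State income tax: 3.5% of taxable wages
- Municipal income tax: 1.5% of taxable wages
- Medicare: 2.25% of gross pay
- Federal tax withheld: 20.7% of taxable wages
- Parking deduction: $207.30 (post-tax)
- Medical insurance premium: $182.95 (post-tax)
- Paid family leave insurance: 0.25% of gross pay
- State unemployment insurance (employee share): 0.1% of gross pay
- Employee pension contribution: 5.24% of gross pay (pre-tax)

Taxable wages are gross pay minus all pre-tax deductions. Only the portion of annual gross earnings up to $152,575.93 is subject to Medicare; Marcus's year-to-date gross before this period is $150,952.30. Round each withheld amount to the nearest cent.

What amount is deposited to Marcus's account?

$937.79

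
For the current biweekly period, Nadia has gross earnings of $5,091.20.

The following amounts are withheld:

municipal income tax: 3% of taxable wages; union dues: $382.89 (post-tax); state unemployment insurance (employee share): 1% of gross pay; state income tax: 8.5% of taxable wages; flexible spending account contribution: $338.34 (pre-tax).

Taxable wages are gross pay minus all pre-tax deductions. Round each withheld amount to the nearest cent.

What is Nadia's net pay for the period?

Flexible spending account contribution: $338.34
Taxable wages = $5,091.20 − $338.34 = $4,752.86
Municipal income tax: $4,752.86 × 0.03 = $142.59
State income tax: $4,752.86 × 0.085 = $403.99
State unemployment insurance (employee share): $5,091.20 × 0.01 = $50.91
Union dues: $382.89
Total deductions = $338.34 + $142.59 + $403.99 + $50.91 + $382.89 = $1,318.72
Net pay = $5,091.20 − $1,318.72 = $3,772.48

$3,772.48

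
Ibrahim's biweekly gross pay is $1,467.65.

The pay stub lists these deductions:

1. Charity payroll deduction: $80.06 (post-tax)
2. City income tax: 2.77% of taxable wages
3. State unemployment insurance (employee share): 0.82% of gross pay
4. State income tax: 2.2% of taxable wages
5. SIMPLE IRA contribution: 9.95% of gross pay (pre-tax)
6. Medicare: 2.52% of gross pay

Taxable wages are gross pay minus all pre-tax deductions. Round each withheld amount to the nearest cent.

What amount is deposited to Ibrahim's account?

SIMPLE IRA contribution: $1,467.65 × 0.0995 = $146.03
Taxable wages = $1,467.65 − $146.03 = $1,321.62
City income tax: $1,321.62 × 0.0277 = $36.61
State income tax: $1,321.62 × 0.022 = $29.08
Medicare: $1,467.65 × 0.0252 = $36.98
State unemployment insurance (employee share): $1,467.65 × 0.0082 = $12.03
Charity payroll deduction: $80.06
Total deductions = $146.03 + $36.61 + $29.08 + $36.98 + $12.03 + $80.06 = $340.79
Net pay = $1,467.65 − $340.79 = $1,126.86

$1,126.86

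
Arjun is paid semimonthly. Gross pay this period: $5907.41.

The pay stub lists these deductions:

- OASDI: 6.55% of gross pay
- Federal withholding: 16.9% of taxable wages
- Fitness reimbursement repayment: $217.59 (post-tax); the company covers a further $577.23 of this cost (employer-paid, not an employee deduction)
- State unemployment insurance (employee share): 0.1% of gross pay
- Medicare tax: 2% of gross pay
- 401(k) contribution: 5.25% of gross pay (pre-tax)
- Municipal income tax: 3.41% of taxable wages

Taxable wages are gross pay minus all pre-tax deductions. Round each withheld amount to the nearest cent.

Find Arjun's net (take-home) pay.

401(k) contribution: $5907.41 × 0.0525 = $310.14
Taxable wages = $5907.41 − $310.14 = $5597.27
Municipal income tax: $5597.27 × 0.0341 = $190.87
Federal withholding: $5597.27 × 0.169 = $945.94
OASDI: $5907.41 × 0.0655 = $386.94
Medicare tax: $5907.41 × 0.02 = $118.15
State unemployment insurance (employee share): $5907.41 × 0.001 = $5.91
Fitness reimbursement repayment: $217.59
(Employer's $577.23 toward fitness reimbursement repayment is not withheld from the employee.)
Total deductions = $310.14 + $190.87 + $945.94 + $386.94 + $118.15 + $5.91 + $217.59 = $2175.54
Net pay = $5907.41 − $2175.54 = $3731.87

$3731.87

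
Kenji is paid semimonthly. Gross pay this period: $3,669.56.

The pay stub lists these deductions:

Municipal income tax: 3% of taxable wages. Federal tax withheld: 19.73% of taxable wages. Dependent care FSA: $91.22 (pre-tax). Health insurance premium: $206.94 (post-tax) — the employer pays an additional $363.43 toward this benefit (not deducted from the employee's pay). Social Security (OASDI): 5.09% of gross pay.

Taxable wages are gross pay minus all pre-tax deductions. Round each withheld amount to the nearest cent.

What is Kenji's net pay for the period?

Dependent care FSA: $91.22
Taxable wages = $3,669.56 − $91.22 = $3,578.34
Federal tax withheld: $3,578.34 × 0.1973 = $706.01
Municipal income tax: $3,578.34 × 0.03 = $107.35
Social Security (OASDI): $3,669.56 × 0.0509 = $186.78
Health insurance premium: $206.94
(Employer's $363.43 toward health insurance premium is not withheld from the employee.)
Total deductions = $91.22 + $706.01 + $107.35 + $186.78 + $206.94 = $1,298.30
Net pay = $3,669.56 − $1,298.30 = $2,371.26

$2,371.26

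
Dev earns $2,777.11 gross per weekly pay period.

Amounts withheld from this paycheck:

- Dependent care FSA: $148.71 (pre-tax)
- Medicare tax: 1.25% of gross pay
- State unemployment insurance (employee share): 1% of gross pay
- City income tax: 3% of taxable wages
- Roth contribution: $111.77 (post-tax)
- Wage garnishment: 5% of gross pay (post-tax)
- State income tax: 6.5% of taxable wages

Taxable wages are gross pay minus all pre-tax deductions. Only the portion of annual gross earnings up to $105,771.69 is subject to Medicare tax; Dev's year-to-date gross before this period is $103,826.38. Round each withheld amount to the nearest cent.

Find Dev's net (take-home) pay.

Dependent care FSA: $148.71
Taxable wages = $2,777.11 − $148.71 = $2,628.40
State income tax: $2,628.40 × 0.065 = $170.85
City income tax: $2,628.40 × 0.03 = $78.85
State unemployment insurance (employee share): $2,777.11 × 0.01 = $27.77
Medicare tax: only $105,771.69 − $103,826.38 = $1,945.31 of this check is subject → $1,945.31 × 0.0125 = $24.32
Roth contribution: $111.77
Wage garnishment: $2,777.11 × 0.05 = $138.86
Total deductions = $148.71 + $170.85 + $78.85 + $27.77 + $24.32 + $111.77 + $138.86 = $701.13
Net pay = $2,777.11 − $701.13 = $2,075.98

$2,075.98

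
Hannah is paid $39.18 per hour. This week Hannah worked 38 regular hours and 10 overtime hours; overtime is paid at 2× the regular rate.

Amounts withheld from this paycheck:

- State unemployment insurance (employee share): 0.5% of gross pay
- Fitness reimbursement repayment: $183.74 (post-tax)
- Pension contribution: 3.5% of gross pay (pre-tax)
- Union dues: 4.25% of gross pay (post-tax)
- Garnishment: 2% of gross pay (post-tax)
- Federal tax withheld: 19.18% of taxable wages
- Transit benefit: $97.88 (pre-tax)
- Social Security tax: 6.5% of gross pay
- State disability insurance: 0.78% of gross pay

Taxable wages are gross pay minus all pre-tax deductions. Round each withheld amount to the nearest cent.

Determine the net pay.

$1,190.63

Regular pay: 38 × $39.18 = $1,488.84
Overtime pay: 10 × $39.18 × 2 = $783.60
Gross pay = $1,488.84 + $783.60 = $2,272.44
Transit benefit: $97.88
Pension contribution: $2,272.44 × 0.035 = $79.54
Pre-tax total = $97.88 + $79.54 = $177.42
Taxable wages = $2,272.44 − $177.42 = $2,095.02
Federal tax withheld: $2,095.02 × 0.1918 = $401.82
State disability insurance: $2,272.44 × 0.0078 = $17.73
Social Security tax: $2,272.44 × 0.065 = $147.71
State unemployment insurance (employee share): $2,272.44 × 0.005 = $11.36
Union dues: $2,272.44 × 0.0425 = $96.58
Fitness reimbursement repayment: $183.74
Garnishment: $2,272.44 × 0.02 = $45.45
Total deductions = $97.88 + $79.54 + $401.82 + $17.73 + $147.71 + $11.36 + $96.58 + $183.74 + $45.45 = $1,081.81
Net pay = $2,272.44 − $1,081.81 = $1,190.63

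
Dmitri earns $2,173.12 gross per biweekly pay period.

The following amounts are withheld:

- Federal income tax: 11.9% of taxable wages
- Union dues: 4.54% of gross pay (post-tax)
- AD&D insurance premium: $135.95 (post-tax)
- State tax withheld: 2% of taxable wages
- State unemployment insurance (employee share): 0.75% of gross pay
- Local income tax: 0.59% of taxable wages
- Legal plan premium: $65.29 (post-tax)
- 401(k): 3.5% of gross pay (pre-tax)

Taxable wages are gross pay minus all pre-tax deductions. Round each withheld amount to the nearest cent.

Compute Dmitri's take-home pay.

$1,477.00

401(k): $2,173.12 × 0.035 = $76.06
Taxable wages = $2,173.12 − $76.06 = $2,097.06
Local income tax: $2,097.06 × 0.0059 = $12.37
Federal income tax: $2,097.06 × 0.119 = $249.55
State tax withheld: $2,097.06 × 0.02 = $41.94
State unemployment insurance (employee share): $2,173.12 × 0.0075 = $16.30
AD&D insurance premium: $135.95
Legal plan premium: $65.29
Union dues: $2,173.12 × 0.0454 = $98.66
Total deductions = $76.06 + $12.37 + $249.55 + $41.94 + $16.30 + $135.95 + $65.29 + $98.66 = $696.12
Net pay = $2,173.12 − $696.12 = $1,477.00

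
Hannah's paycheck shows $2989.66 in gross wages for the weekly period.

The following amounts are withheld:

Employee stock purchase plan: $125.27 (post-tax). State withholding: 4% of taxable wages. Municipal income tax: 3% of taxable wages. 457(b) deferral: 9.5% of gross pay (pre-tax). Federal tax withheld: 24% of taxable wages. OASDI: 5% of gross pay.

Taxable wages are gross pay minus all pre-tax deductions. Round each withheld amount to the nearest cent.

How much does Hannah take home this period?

$1592.14

457(b) deferral: $2989.66 × 0.095 = $284.02
Taxable wages = $2989.66 − $284.02 = $2705.64
Municipal income tax: $2705.64 × 0.03 = $81.17
State withholding: $2705.64 × 0.04 = $108.23
Federal tax withheld: $2705.64 × 0.24 = $649.35
OASDI: $2989.66 × 0.05 = $149.48
Employee stock purchase plan: $125.27
Total deductions = $284.02 + $81.17 + $108.23 + $649.35 + $149.48 + $125.27 = $1397.52
Net pay = $2989.66 − $1397.52 = $1592.14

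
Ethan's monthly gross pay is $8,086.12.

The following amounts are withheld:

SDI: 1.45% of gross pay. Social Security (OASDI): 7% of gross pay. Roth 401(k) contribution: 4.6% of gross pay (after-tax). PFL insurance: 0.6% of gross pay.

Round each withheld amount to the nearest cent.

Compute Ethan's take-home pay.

Social Security (OASDI): $8,086.12 × 0.07 = $566.03
SDI: $8,086.12 × 0.0145 = $117.25
PFL insurance: $8,086.12 × 0.006 = $48.52
Roth 401(k) contribution: $8,086.12 × 0.046 = $371.96
Total deductions = $566.03 + $117.25 + $48.52 + $371.96 = $1,103.76
Net pay = $8,086.12 − $1,103.76 = $6,982.36

$6,982.36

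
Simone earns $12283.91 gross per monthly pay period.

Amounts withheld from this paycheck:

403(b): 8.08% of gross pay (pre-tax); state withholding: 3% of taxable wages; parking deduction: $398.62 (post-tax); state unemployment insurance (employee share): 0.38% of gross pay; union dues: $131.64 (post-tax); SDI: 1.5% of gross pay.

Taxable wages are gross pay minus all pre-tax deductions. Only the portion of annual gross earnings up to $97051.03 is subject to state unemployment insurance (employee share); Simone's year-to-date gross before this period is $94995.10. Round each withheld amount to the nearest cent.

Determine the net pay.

403(b): $12283.91 × 0.0808 = $992.54
Taxable wages = $12283.91 − $992.54 = $11291.37
State withholding: $11291.37 × 0.03 = $338.74
State unemployment insurance (employee share): only $97051.03 − $94995.10 = $2055.93 of this check is subject → $2055.93 × 0.0038 = $7.81
SDI: $12283.91 × 0.015 = $184.26
Union dues: $131.64
Parking deduction: $398.62
Total deductions = $992.54 + $338.74 + $7.81 + $184.26 + $131.64 + $398.62 = $2053.61
Net pay = $12283.91 − $2053.61 = $10230.30

$10230.30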